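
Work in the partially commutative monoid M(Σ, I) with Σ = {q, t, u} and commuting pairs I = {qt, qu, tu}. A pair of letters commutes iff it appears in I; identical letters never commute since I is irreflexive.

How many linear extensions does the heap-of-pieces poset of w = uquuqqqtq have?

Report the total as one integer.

504

piece 0:u — minimal
piece 1:q — minimal
piece 2:u rests on {0:u}
piece 3:u rests on {2:u}
piece 4:q rests on {1:q}
piece 5:q rests on {4:q}
piece 6:q rests on {5:q}
piece 7:t — minimal
piece 8:q rests on {6:q}
minimal pieces: {0:u, 1:q, 7:t}
ways to finish when only these pieces remain (= sum over removing one remaining piece with nothing left below it):
  1 left: {3}→1  {7}→1  {8}→1
  2 left: {2,3}→1  {3,7}→2  {3,8}→2  {6,8}→1  {7,8}→2
  3 left: {0,2,3}→1  {2,3,7}→3  {2,3,8}→3  {3,6,8}→3  {3,7,8}→6  {5,6,8}→1  {6,7,8}→3
  4 left: {0,2,3,7}→4  {0,2,3,8}→4  {2,3,6,8}→6  {2,3,7,8}→12  {3,5,6,8}→4  {3,6,7,8}→12  {4,5,6,8}→1  {5,6,7,8}→4
  5 left: {0,2,3,6,8}→10  {0,2,3,7,8}→20  {1,4,5,6,8}→1  {2,3,5,6,8}→10  {2,3,6,7,8}→30  {3,4,5,6,8}→5  {3,5,6,7,8}→20  {4,5,6,7,8}→5
  6 left: {0,2,3,5,6,8}→20  {0,2,3,6,7,8}→60  {1,3,4,5,6,8}→6  {1,4,5,6,7,8}→6  {2,3,4,5,6,8}→15  {2,3,5,6,7,8}→60  {3,4,5,6,7,8}→30
  7 left: {0,2,3,4,5,6,8}→35  {0,2,3,5,6,7,8}→140  {1,2,3,4,5,6,8}→21  {1,3,4,5,6,7,8}→42  {2,3,4,5,6,7,8}→105
  placing 0:u first → 168 extensions
  placing 1:q first → 280 extensions
  placing 7:t first → 56 extensions
total linear extensions = 504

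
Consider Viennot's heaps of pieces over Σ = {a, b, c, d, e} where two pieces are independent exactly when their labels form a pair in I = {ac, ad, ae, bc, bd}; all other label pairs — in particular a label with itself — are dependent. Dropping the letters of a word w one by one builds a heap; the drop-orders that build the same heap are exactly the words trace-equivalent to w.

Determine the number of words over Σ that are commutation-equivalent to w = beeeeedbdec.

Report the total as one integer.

3

0(b) covers ∅
1(e) covers 0:b
2(e) covers 1:e
3(e) covers 2:e
4(e) covers 3:e
5(e) covers 4:e
6(d) covers 5:e
7(b) covers 5:e
8(d) covers 6:d
9(e) covers 7:b, 8:d
10(c) covers 9:e
floor of heap: 0:b
completions by unplaced set U, small U first (add the entries for U minus each lowest piece of U):
  |U|=1: {10}:1
  |U|=2: {9,10}:1
  |U|=3: {7,9,10}:1  {8,9,10}:1
  |U|=4: {6,8,9,10}:1  {7,8,9,10}:2
  |U|=5: {6,7,8,9,10}:3
  |U|=6: {5,6,7,8,9,10}:3
  |U|=7: {4,5,6,7,8,9,10}:3
  |U|=8: {3,4,5,6,7,8,9,10}:3
  |U|=9: {2,3,4,5,6,7,8,9,10}:3
  start at 0(b): 3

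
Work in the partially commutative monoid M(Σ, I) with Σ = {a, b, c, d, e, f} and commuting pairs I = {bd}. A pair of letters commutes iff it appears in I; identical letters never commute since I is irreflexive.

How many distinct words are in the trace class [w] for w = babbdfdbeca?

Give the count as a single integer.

6

piece 0:b — minimal
piece 1:a rests on {0:b}
piece 2:b rests on {1:a}
piece 3:b rests on {2:b}
piece 4:d rests on {1:a}
piece 5:f rests on {3:b, 4:d}
piece 6:d rests on {5:f}
piece 7:b rests on {5:f}
piece 8:e rests on {6:d, 7:b}
piece 9:c rests on {8:e}
piece 10:a rests on {9:c}
minimal pieces: {0:b}
ways to finish when only these pieces remain (= sum over removing one remaining piece with nothing left below it):
  1 left: {10}→1
  2 left: {9,10}→1
  3 left: {8,9,10}→1
  4 left: {6,8,9,10}→1  {7,8,9,10}→1
  5 left: {6,7,8,9,10}→2
  6 left: {5,6,7,8,9,10}→2
  7 left: {3,5,6,7,8,9,10}→2  {4,5,6,7,8,9,10}→2
  8 left: {2,3,5,6,7,8,9,10}→2  {3,4,5,6,7,8,9,10}→4
  9 left: {2,3,4,5,6,7,8,9,10}→6
  placing 0:b first → 6 extensions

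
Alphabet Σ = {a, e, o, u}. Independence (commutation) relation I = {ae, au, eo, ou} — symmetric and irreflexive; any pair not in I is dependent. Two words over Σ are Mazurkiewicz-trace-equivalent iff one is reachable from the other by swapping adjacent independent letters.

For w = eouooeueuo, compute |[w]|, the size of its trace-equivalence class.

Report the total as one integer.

#0=e has no predecessor
#1=o has no predecessor
#2=u depends on [0:e]
#3=o depends on [1:o]
#4=o depends on [3:o]
#5=e depends on [2:u]
#6=u depends on [5:e]
#7=e depends on [6:u]
#8=u depends on [7:e]
#9=o depends on [4:o]
sources: [0:e, 1:o]
N(rest) = Σ N(rest − s) over sources s of rest; N(one piece) = 1:
  size 1 → [8]=1  [9]=1
  size 2 → [4,9]=1  [7,8]=1  [8,9]=2
  size 3 → [3,4,9]=1  [4,8,9]=3  [6,7,8]=1  [7,8,9]=3
  size 4 → [1,3,4,9]=1  [3,4,8,9]=4  [4,7,8,9]=6  [5,6,7,8]=1  [6,7,8,9]=4
  size 5 → [1,3,4,8,9]=5  [2,5,6,7,8]=1  [3,4,7,8,9]=10  [4,6,7,8,9]=10  [5,6,7,8,9]=5
  size 6 → [0,2,5,6,7,8]=1  [1,3,4,7,8,9]=15  [2,5,6,7,8,9]=6  [3,4,6,7,8,9]=20  [4,5,6,7,8,9]=15
  size 7 → [0,2,5,6,7,8,9]=7  [1,3,4,6,7,8,9]=35  [2,4,5,6,7,8,9]=21  [3,4,5,6,7,8,9]=35
  size 8 → [0,2,4,5,6,7,8,9]=28  [1,3,4,5,6,7,8,9]=70  [2,3,4,5,6,7,8,9]=56
  first=0(e) contributes 126
  first=1(o) contributes 84
|[w]| = 210

210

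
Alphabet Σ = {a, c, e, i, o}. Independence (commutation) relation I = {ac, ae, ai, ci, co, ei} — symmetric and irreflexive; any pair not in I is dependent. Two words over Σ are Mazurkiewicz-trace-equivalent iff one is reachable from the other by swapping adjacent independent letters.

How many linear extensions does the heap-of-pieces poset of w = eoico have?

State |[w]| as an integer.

4

piece 0:e — minimal
piece 1:o rests on {0:e}
piece 2:i rests on {1:o}
piece 3:c rests on {0:e}
piece 4:o rests on {2:i}
minimal pieces: {0:e}
ways to finish when only these pieces remain (= sum over removing one remaining piece with nothing left below it):
  1 left: {3}→1  {4}→1
  2 left: {2,4}→1  {3,4}→2
  3 left: {1,2,4}→1  {2,3,4}→3
  placing 0:e first → 4 extensions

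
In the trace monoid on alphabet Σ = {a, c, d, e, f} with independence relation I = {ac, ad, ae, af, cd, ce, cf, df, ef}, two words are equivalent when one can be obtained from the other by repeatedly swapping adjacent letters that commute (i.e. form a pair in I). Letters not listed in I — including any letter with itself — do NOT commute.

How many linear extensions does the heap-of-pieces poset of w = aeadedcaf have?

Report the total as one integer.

2520

0(a) covers ∅
1(e) covers ∅
2(a) covers 0:a
3(d) covers 1:e
4(e) covers 3:d
5(d) covers 4:e
6(c) covers ∅
7(a) covers 2:a
8(f) covers ∅
floor of heap: 0:a, 1:e, 6:c, 8:f
completions by unplaced set U, small U first (add the entries for U minus each lowest piece of U):
  |U|=1: {5}:1  {6}:1  {7}:1  {8}:1
  |U|=2: {2,7}:1  {4,5}:1  {5,6}:2  {5,7}:2  {5,8}:2  {6,7}:2  {6,8}:2  {7,8}:2
  |U|=3: {0,2,7}:1  {2,5,7}:3  {2,6,7}:3  {2,7,8}:3  {3,4,5}:1  {4,5,6}:3  {4,5,7}:3  {4,5,8}:3  {5,6,7}:6  {5,6,8}:6  {5,7,8}:6  {6,7,8}:6
  |U|=4: {0,2,5,7}:4  {0,2,6,7}:4  {0,2,7,8}:4  {1,3,4,5}:1  {2,4,5,7}:6  {2,5,6,7}:12  {2,5,7,8}:12  {2,6,7,8}:12  {3,4,5,6}:4  {3,4,5,7}:4  {3,4,5,8}:4  {4,5,6,7}:12  {4,5,6,8}:12  {4,5,7,8}:12  {5,6,7,8}:24
  |U|=5: {0,2,4,5,7}:10  {0,2,5,6,7}:20  {0,2,5,7,8}:20  {0,2,6,7,8}:20  {1,3,4,5,6}:5  {1,3,4,5,7}:5  {1,3,4,5,8}:5  {2,3,4,5,7}:10  {2,4,5,6,7}:30  {2,4,5,7,8}:30  {2,5,6,7,8}:60  {3,4,5,6,7}:20  {3,4,5,6,8}:20  {3,4,5,7,8}:20  {4,5,6,7,8}:60
  |U|=6: {0,2,3,4,5,7}:20  {0,2,4,5,6,7}:60  {0,2,4,5,7,8}:60  {0,2,5,6,7,8}:120  {1,2,3,4,5,7}:15  {1,3,4,5,6,7}:30  {1,3,4,5,6,8}:30  {1,3,4,5,7,8}:30  {2,3,4,5,6,7}:60  {2,3,4,5,7,8}:60  {2,4,5,6,7,8}:180  {3,4,5,6,7,8}:120
  |U|=7: {0,1,2,3,4,5,7}:35  {0,2,3,4,5,6,7}:140  {0,2,3,4,5,7,8}:140  {0,2,4,5,6,7,8}:420  {1,2,3,4,5,6,7}:105  {1,2,3,4,5,7,8}:105  {1,3,4,5,6,7,8}:210  {2,3,4,5,6,7,8}:420
  start at 0(a): 840
  start at 1(e): 1120
  start at 6(c): 280
  start at 8(f): 280
sum over floor = 2520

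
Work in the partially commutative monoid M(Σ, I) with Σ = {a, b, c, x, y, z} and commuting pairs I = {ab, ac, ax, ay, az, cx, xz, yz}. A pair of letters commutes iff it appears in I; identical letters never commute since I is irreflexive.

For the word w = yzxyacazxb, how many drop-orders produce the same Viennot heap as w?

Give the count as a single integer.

585

0(y) covers ∅
1(z) covers ∅
2(x) covers 0:y
3(y) covers 2:x
4(a) covers ∅
5(c) covers 1:z, 3:y
6(a) covers 4:a
7(z) covers 5:c
8(x) covers 3:y
9(b) covers 7:z, 8:x
floor of heap: 0:y, 1:z, 4:a
completions by unplaced set U, small U first (add the entries for U minus each lowest piece of U):
  |U|=1: {6}:1  {9}:1
  |U|=2: {4,6}:1  {6,9}:2  {7,9}:1  {8,9}:1
  |U|=3: {4,6,9}:3  {5,7,9}:1  {6,7,9}:3  {6,8,9}:3  {7,8,9}:2
  |U|=4: {1,5,7,9}:1  {4,6,7,9}:6  {4,6,8,9}:6  {5,6,7,9}:4  {5,7,8,9}:3  {6,7,8,9}:8
  |U|=5: {1,5,6,7,9}:5  {1,5,7,8,9}:4  {3,5,7,8,9}:3  {4,5,6,7,9}:10  {4,6,7,8,9}:20  {5,6,7,8,9}:15
  |U|=6: {1,3,5,7,8,9}:7  {1,4,5,6,7,9}:15  {1,5,6,7,8,9}:24  {2,3,5,7,8,9}:3  {3,5,6,7,8,9}:18  {4,5,6,7,8,9}:45
  |U|=7: {0,2,3,5,7,8,9}:3  {1,2,3,5,7,8,9}:10  {1,3,5,6,7,8,9}:49  {1,4,5,6,7,8,9}:84  {2,3,5,6,7,8,9}:21  {3,4,5,6,7,8,9}:63
  |U|=8: {0,1,2,3,5,7,8,9}:13  {0,2,3,5,6,7,8,9}:24  {1,2,3,5,6,7,8,9}:80  {1,3,4,5,6,7,8,9}:196  {2,3,4,5,6,7,8,9}:84
  start at 0(y): 360
  start at 1(z): 108
  start at 4(a): 117
sum over floor = 585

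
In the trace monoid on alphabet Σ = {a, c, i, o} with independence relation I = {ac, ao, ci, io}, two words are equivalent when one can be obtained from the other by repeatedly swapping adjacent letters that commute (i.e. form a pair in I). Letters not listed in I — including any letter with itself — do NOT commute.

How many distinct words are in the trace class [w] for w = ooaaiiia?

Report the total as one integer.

28

drop 0:o onto floor
drop 1:o onto {0:o}
drop 2:a onto floor
drop 3:a onto {2:a}
drop 4:i onto {3:a}
drop 5:i onto {4:i}
drop 6:i onto {5:i}
drop 7:a onto {6:i}
ground layer = {0:o, 2:a}
drop-orders for the pieces not yet dropped (sum over which currently-grounded one goes next):
  1 to go: {1} 1  {7} 1
  2 to go: {0,1} 1  {1,7} 2  {6,7} 1
  3 to go: {0,1,7} 3  {1,6,7} 3  {5,6,7} 1
  4 to go: {0,1,6,7} 6  {1,5,6,7} 4  {4,5,6,7} 1
  5 to go: {0,1,5,6,7} 10  {1,4,5,6,7} 5  {3,4,5,6,7} 1
  6 to go: {0,1,4,5,6,7} 15  {1,3,4,5,6,7} 6  {2,3,4,5,6,7} 1
  if 0:o drops first: 7 orders
  if 2:a drops first: 21 orders
heap linearizations: 28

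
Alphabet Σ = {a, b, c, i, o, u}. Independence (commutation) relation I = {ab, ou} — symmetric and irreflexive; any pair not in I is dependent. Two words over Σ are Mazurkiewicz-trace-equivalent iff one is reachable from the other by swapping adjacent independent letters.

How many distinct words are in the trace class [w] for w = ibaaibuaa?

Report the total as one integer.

#0=i has no predecessor
#1=b depends on [0:i]
#2=a depends on [0:i]
#3=a depends on [2:a]
#4=i depends on [1:b, 3:a]
#5=b depends on [4:i]
#6=u depends on [5:b]
#7=a depends on [6:u]
#8=a depends on [7:a]
sources: [0:i]
N(rest) = Σ N(rest − s) over sources s of rest; N(one piece) = 1:
  size 1 → [8]=1
  size 2 → [7,8]=1
  size 3 → [6,7,8]=1
  size 4 → [5,6,7,8]=1
  size 5 → [4,5,6,7,8]=1
  size 6 → [1,4,5,6,7,8]=1  [3,4,5,6,7,8]=1
  size 7 → [1,3,4,5,6,7,8]=2  [2,3,4,5,6,7,8]=1
  first=0(i) contributes 3

3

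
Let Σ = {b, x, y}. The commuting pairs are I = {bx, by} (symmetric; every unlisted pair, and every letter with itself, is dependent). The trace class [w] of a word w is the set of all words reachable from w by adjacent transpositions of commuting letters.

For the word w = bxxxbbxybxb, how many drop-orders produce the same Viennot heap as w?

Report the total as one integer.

462

0(b) covers ∅
1(x) covers ∅
2(x) covers 1:x
3(x) covers 2:x
4(b) covers 0:b
5(b) covers 4:b
6(x) covers 3:x
7(y) covers 6:x
8(b) covers 5:b
9(x) covers 7:y
10(b) covers 8:b
floor of heap: 0:b, 1:x
completions by unplaced set U, small U first (add the entries for U minus each lowest piece of U):
  |U|=1: {9}:1  {10}:1
  |U|=2: {7,9}:1  {8,10}:1  {9,10}:2
  |U|=3: {5,8,10}:1  {6,7,9}:1  {7,9,10}:3  {8,9,10}:3
  |U|=4: {3,6,7,9}:1  {4,5,8,10}:1  {5,8,9,10}:4  {6,7,9,10}:4  {7,8,9,10}:6
  |U|=5: {0,4,5,8,10}:1  {2,3,6,7,9}:1  {3,6,7,9,10}:5  {4,5,8,9,10}:5  {5,7,8,9,10}:10  {6,7,8,9,10}:10
  |U|=6: {0,4,5,8,9,10}:6  {1,2,3,6,7,9}:1  {2,3,6,7,9,10}:6  {3,6,7,8,9,10}:15  {4,5,7,8,9,10}:15  {5,6,7,8,9,10}:20
  |U|=7: {0,4,5,7,8,9,10}:21  {1,2,3,6,7,9,10}:7  {2,3,6,7,8,9,10}:21  {3,5,6,7,8,9,10}:35  {4,5,6,7,8,9,10}:35
  |U|=8: {0,4,5,6,7,8,9,10}:56  {1,2,3,6,7,8,9,10}:28  {2,3,5,6,7,8,9,10}:56  {3,4,5,6,7,8,9,10}:70
  |U|=9: {0,3,4,5,6,7,8,9,10}:126  {1,2,3,5,6,7,8,9,10}:84  {2,3,4,5,6,7,8,9,10}:126
  start at 0(b): 210
  start at 1(x): 252
sum over floor = 462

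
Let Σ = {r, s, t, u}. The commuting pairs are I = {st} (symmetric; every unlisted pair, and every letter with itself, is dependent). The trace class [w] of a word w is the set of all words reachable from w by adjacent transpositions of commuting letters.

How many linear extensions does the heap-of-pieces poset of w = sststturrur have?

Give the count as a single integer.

drop 0:s onto floor
drop 1:s onto {0:s}
drop 2:t onto floor
drop 3:s onto {1:s}
drop 4:t onto {2:t}
drop 5:t onto {4:t}
drop 6:u onto {3:s, 5:t}
drop 7:r onto {6:u}
drop 8:r onto {7:r}
drop 9:u onto {8:r}
drop 10:r onto {9:u}
ground layer = {0:s, 2:t}
drop-orders for the pieces not yet dropped (sum over which currently-grounded one goes next):
  1 to go: {10} 1
  2 to go: {9,10} 1
  3 to go: {8,9,10} 1
  4 to go: {7,8,9,10} 1
  5 to go: {6,7,8,9,10} 1
  6 to go: {3,6,7,8,9,10} 1  {5,6,7,8,9,10} 1
  7 to go: {1,3,6,7,8,9,10} 1  {3,5,6,7,8,9,10} 2  {4,5,6,7,8,9,10} 1
  8 to go: {0,1,3,6,7,8,9,10} 1  {1,3,5,6,7,8,9,10} 3  {2,4,5,6,7,8,9,10} 1  {3,4,5,6,7,8,9,10} 3
  9 to go: {0,1,3,5,6,7,8,9,10} 4  {1,3,4,5,6,7,8,9,10} 6  {2,3,4,5,6,7,8,9,10} 4
  if 0:s drops first: 10 orders
  if 2:t drops first: 10 orders
heap linearizations: 20

20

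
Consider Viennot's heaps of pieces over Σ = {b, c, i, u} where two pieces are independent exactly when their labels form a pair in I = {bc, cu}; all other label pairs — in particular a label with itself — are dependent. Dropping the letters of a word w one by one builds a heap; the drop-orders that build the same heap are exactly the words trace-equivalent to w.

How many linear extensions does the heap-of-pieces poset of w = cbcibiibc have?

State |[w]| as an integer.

6

#0=c has no predecessor
#1=b has no predecessor
#2=c depends on [0:c]
#3=i depends on [1:b, 2:c]
#4=b depends on [3:i]
#5=i depends on [4:b]
#6=i depends on [5:i]
#7=b depends on [6:i]
#8=c depends on [6:i]
sources: [0:c, 1:b]
N(rest) = Σ N(rest − s) over sources s of rest; N(one piece) = 1:
  size 1 → [7]=1  [8]=1
  size 2 → [7,8]=2
  size 3 → [6,7,8]=2
  size 4 → [5,6,7,8]=2
  size 5 → [4,5,6,7,8]=2
  size 6 → [3,4,5,6,7,8]=2
  size 7 → [1,3,4,5,6,7,8]=2  [2,3,4,5,6,7,8]=2
  first=0(c) contributes 4
  first=1(b) contributes 2
|[w]| = 6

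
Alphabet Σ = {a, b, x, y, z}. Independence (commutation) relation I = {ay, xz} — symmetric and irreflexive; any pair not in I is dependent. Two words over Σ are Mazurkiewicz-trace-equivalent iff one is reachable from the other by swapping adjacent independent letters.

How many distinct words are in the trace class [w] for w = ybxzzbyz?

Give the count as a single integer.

0(y) covers ∅
1(b) covers 0:y
2(x) covers 1:b
3(z) covers 1:b
4(z) covers 3:z
5(b) covers 2:x, 4:z
6(y) covers 5:b
7(z) covers 6:y
floor of heap: 0:y
completions by unplaced set U, small U first (add the entries for U minus each lowest piece of U):
  |U|=1: {7}:1
  |U|=2: {6,7}:1
  |U|=3: {5,6,7}:1
  |U|=4: {2,5,6,7}:1  {4,5,6,7}:1
  |U|=5: {2,4,5,6,7}:2  {3,4,5,6,7}:1
  |U|=6: {2,3,4,5,6,7}:3
  start at 0(y): 3

3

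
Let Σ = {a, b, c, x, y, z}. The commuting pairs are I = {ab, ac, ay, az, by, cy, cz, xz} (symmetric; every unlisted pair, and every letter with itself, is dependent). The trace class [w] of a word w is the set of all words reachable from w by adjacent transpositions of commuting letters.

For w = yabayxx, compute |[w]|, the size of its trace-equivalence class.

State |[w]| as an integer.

30

0(y) covers ∅
1(a) covers ∅
2(b) covers ∅
3(a) covers 1:a
4(y) covers 0:y
5(x) covers 2:b, 3:a, 4:y
6(x) covers 5:x
floor of heap: 0:y, 1:a, 2:b
completions by unplaced set U, small U first (add the entries for U minus each lowest piece of U):
  |U|=1: {6}:1
  |U|=2: {5,6}:1
  |U|=3: {2,5,6}:1  {3,5,6}:1  {4,5,6}:1
  |U|=4: {0,4,5,6}:1  {1,3,5,6}:1  {2,3,5,6}:2  {2,4,5,6}:2  {3,4,5,6}:2
  |U|=5: {0,2,4,5,6}:3  {0,3,4,5,6}:3  {1,2,3,5,6}:3  {1,3,4,5,6}:3  {2,3,4,5,6}:6
  start at 0(y): 12
  start at 1(a): 12
  start at 2(b): 6
sum over floor = 30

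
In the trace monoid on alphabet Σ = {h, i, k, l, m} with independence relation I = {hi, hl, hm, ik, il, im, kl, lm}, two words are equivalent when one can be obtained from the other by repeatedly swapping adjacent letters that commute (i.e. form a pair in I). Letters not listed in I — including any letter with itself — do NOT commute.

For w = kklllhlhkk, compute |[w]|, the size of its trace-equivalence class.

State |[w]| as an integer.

210

drop 0:k onto floor
drop 1:k onto {0:k}
drop 2:l onto floor
drop 3:l onto {2:l}
drop 4:l onto {3:l}
drop 5:h onto {1:k}
drop 6:l onto {4:l}
drop 7:h onto {5:h}
drop 8:k onto {7:h}
drop 9:k onto {8:k}
ground layer = {0:k, 2:l}
drop-orders for the pieces not yet dropped (sum over which currently-grounded one goes next):
  1 to go: {6} 1  {9} 1
  2 to go: {4,6} 1  {6,9} 2  {8,9} 1
  3 to go: {3,4,6} 1  {4,6,9} 3  {6,8,9} 3  {7,8,9} 1
  4 to go: {2,3,4,6} 1  {3,4,6,9} 4  {4,6,8,9} 6  {5,7,8,9} 1  {6,7,8,9} 4
  5 to go: {1,5,7,8,9} 1  {2,3,4,6,9} 5  {3,4,6,8,9} 10  {4,6,7,8,9} 10  {5,6,7,8,9} 5
  6 to go: {0,1,5,7,8,9} 1  {1,5,6,7,8,9} 6  {2,3,4,6,8,9} 15  {3,4,6,7,8,9} 20  {4,5,6,7,8,9} 15
  7 to go: {0,1,5,6,7,8,9} 7  {1,4,5,6,7,8,9} 21  {2,3,4,6,7,8,9} 35  {3,4,5,6,7,8,9} 35
  8 to go: {0,1,4,5,6,7,8,9} 28  {1,3,4,5,6,7,8,9} 56  {2,3,4,5,6,7,8,9} 70
  if 0:k drops first: 126 orders
  if 2:l drops first: 84 orders
heap linearizations: 210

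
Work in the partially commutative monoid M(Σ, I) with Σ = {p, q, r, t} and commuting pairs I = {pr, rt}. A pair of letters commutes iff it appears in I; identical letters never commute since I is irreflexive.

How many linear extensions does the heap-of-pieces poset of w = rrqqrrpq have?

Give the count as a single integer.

3

0(r) covers ∅
1(r) covers 0:r
2(q) covers 1:r
3(q) covers 2:q
4(r) covers 3:q
5(r) covers 4:r
6(p) covers 3:q
7(q) covers 5:r, 6:p
floor of heap: 0:r
completions by unplaced set U, small U first (add the entries for U minus each lowest piece of U):
  |U|=1: {7}:1
  |U|=2: {5,7}:1  {6,7}:1
  |U|=3: {4,5,7}:1  {5,6,7}:2
  |U|=4: {4,5,6,7}:3
  |U|=5: {3,4,5,6,7}:3
  |U|=6: {2,3,4,5,6,7}:3
  start at 0(r): 3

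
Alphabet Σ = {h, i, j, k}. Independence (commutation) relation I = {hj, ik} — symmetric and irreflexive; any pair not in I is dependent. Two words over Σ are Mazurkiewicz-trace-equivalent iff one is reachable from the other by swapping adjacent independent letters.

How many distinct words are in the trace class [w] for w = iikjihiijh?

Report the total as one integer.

6

0(i) covers ∅
1(i) covers 0:i
2(k) covers ∅
3(j) covers 1:i, 2:k
4(i) covers 3:j
5(h) covers 4:i
6(i) covers 5:h
7(i) covers 6:i
8(j) covers 7:i
9(h) covers 7:i
floor of heap: 0:i, 2:k
completions by unplaced set U, small U first (add the entries for U minus each lowest piece of U):
  |U|=1: {8}:1  {9}:1
  |U|=2: {8,9}:2
  |U|=3: {7,8,9}:2
  |U|=4: {6,7,8,9}:2
  |U|=5: {5,6,7,8,9}:2
  |U|=6: {4,5,6,7,8,9}:2
  |U|=7: {3,4,5,6,7,8,9}:2
  |U|=8: {1,3,4,5,6,7,8,9}:2  {2,3,4,5,6,7,8,9}:2
  start at 0(i): 4
  start at 2(k): 2
sum over floor = 6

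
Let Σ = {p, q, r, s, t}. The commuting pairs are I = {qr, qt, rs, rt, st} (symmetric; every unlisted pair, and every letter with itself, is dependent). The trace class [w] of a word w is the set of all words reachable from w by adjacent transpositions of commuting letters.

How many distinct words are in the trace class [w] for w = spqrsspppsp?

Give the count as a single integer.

#0=s has no predecessor
#1=p depends on [0:s]
#2=q depends on [1:p]
#3=r depends on [1:p]
#4=s depends on [2:q]
#5=s depends on [4:s]
#6=p depends on [3:r, 5:s]
#7=p depends on [6:p]
#8=p depends on [7:p]
#9=s depends on [8:p]
#10=p depends on [9:s]
sources: [0:s]
N(rest) = Σ N(rest − s) over sources s of rest; N(one piece) = 1:
  size 1 → [10]=1
  size 2 → [9,10]=1
  size 3 → [8,9,10]=1
  size 4 → [7,8,9,10]=1
  size 5 → [6,7,8,9,10]=1
  size 6 → [3,6,7,8,9,10]=1  [5,6,7,8,9,10]=1
  size 7 → [3,5,6,7,8,9,10]=2  [4,5,6,7,8,9,10]=1
  size 8 → [2,4,5,6,7,8,9,10]=1  [3,4,5,6,7,8,9,10]=3
  size 9 → [2,3,4,5,6,7,8,9,10]=4
  first=0(s) contributes 4

4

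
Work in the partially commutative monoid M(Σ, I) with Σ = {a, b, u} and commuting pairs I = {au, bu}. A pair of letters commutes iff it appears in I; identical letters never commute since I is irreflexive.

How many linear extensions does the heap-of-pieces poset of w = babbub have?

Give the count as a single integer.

6

drop 0:b onto floor
drop 1:a onto {0:b}
drop 2:b onto {1:a}
drop 3:b onto {2:b}
drop 4:u onto floor
drop 5:b onto {3:b}
ground layer = {0:b, 4:u}
drop-orders for the pieces not yet dropped (sum over which currently-grounded one goes next):
  1 to go: {4} 1  {5} 1
  2 to go: {3,5} 1  {4,5} 2
  3 to go: {2,3,5} 1  {3,4,5} 3
  4 to go: {1,2,3,5} 1  {2,3,4,5} 4
  if 0:b drops first: 5 orders
  if 4:u drops first: 1 orders
heap linearizations: 6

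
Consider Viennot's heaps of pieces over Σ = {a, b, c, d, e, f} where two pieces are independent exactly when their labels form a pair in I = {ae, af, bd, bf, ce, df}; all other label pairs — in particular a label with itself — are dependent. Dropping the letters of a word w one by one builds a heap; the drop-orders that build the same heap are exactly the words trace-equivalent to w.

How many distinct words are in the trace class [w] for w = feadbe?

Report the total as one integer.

6

drop 0:f onto floor
drop 1:e onto {0:f}
drop 2:a onto floor
drop 3:d onto {1:e, 2:a}
drop 4:b onto {1:e, 2:a}
drop 5:e onto {3:d, 4:b}
ground layer = {0:f, 2:a}
drop-orders for the pieces not yet dropped (sum over which currently-grounded one goes next):
  1 to go: {5} 1
  2 to go: {3,5} 1  {4,5} 1
  3 to go: {3,4,5} 2
  4 to go: {1,3,4,5} 2  {2,3,4,5} 2
  if 0:f drops first: 4 orders
  if 2:a drops first: 2 orders
heap linearizations: 6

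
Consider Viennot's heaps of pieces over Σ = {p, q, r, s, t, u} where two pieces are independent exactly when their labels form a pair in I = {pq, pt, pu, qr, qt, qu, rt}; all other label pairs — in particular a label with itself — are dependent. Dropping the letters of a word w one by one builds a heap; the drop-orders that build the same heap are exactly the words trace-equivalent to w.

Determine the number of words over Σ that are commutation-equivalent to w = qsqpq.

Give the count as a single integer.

3

drop 0:q onto floor
drop 1:s onto {0:q}
drop 2:q onto {1:s}
drop 3:p onto {1:s}
drop 4:q onto {2:q}
ground layer = {0:q}
drop-orders for the pieces not yet dropped (sum over which currently-grounded one goes next):
  1 to go: {3} 1  {4} 1
  2 to go: {2,4} 1  {3,4} 2
  3 to go: {2,3,4} 3
  if 0:q drops first: 3 orders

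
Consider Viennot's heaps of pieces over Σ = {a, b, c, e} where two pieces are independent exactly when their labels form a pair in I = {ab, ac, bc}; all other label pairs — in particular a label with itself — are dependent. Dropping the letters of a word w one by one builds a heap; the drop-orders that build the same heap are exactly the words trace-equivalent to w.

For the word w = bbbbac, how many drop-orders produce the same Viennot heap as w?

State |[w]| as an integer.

30

0(b) covers ∅
1(b) covers 0:b
2(b) covers 1:b
3(b) covers 2:b
4(a) covers ∅
5(c) covers ∅
floor of heap: 0:b, 4:a, 5:c
completions by unplaced set U, small U first (add the entries for U minus each lowest piece of U):
  |U|=1: {3}:1  {4}:1  {5}:1
  |U|=2: {2,3}:1  {3,4}:2  {3,5}:2  {4,5}:2
  |U|=3: {1,2,3}:1  {2,3,4}:3  {2,3,5}:3  {3,4,5}:6
  |U|=4: {0,1,2,3}:1  {1,2,3,4}:4  {1,2,3,5}:4  {2,3,4,5}:12
  start at 0(b): 20
  start at 4(a): 5
  start at 5(c): 5
sum over floor = 30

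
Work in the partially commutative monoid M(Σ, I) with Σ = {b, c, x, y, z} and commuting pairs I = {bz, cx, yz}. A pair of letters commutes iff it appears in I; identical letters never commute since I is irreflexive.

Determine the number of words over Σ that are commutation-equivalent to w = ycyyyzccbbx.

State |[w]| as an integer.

4

0(y) covers ∅
1(c) covers 0:y
2(y) covers 1:c
3(y) covers 2:y
4(y) covers 3:y
5(z) covers 1:c
6(c) covers 4:y, 5:z
7(c) covers 6:c
8(b) covers 7:c
9(b) covers 8:b
10(x) covers 9:b
floor of heap: 0:y
completions by unplaced set U, small U first (add the entries for U minus each lowest piece of U):
  |U|=1: {10}:1
  |U|=2: {9,10}:1
  |U|=3: {8,9,10}:1
  |U|=4: {7,8,9,10}:1
  |U|=5: {6,7,8,9,10}:1
  |U|=6: {4,6,7,8,9,10}:1  {5,6,7,8,9,10}:1
  |U|=7: {3,4,6,7,8,9,10}:1  {4,5,6,7,8,9,10}:2
  |U|=8: {2,3,4,6,7,8,9,10}:1  {3,4,5,6,7,8,9,10}:3
  |U|=9: {2,3,4,5,6,7,8,9,10}:4
  start at 0(y): 4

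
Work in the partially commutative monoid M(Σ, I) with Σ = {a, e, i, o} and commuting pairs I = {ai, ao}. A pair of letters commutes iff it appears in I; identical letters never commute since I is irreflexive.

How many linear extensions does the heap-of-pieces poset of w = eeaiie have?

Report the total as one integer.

3

piece 0:e — minimal
piece 1:e rests on {0:e}
piece 2:a rests on {1:e}
piece 3:i rests on {1:e}
piece 4:i rests on {3:i}
piece 5:e rests on {2:a, 4:i}
minimal pieces: {0:e}
ways to finish when only these pieces remain (= sum over removing one remaining piece with nothing left below it):
  1 left: {5}→1
  2 left: {2,5}→1  {4,5}→1
  3 left: {2,4,5}→2  {3,4,5}→1
  4 left: {2,3,4,5}→3
  placing 0:e first → 3 extensions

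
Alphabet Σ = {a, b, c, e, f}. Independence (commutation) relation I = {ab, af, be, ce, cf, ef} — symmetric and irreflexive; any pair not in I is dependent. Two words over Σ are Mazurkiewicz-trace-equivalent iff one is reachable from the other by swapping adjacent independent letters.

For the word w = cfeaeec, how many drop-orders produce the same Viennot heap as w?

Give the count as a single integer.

0(c) covers ∅
1(f) covers ∅
2(e) covers ∅
3(a) covers 0:c, 2:e
4(e) covers 3:a
5(e) covers 4:e
6(c) covers 3:a
floor of heap: 0:c, 1:f, 2:e
completions by unplaced set U, small U first (add the entries for U minus each lowest piece of U):
  |U|=1: {1}:1  {5}:1  {6}:1
  |U|=2: {1,5}:2  {1,6}:2  {4,5}:1  {5,6}:2
  |U|=3: {1,4,5}:3  {1,5,6}:6  {4,5,6}:3
  |U|=4: {1,4,5,6}:12  {3,4,5,6}:3
  |U|=5: {0,3,4,5,6}:3  {1,3,4,5,6}:15  {2,3,4,5,6}:3
  start at 0(c): 18
  start at 1(f): 6
  start at 2(e): 18
sum over floor = 42

42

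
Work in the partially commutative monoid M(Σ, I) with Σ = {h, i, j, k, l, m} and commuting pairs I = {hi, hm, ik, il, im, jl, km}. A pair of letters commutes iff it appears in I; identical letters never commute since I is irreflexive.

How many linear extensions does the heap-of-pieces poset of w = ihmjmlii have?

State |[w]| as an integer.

36

drop 0:i onto floor
drop 1:h onto floor
drop 2:m onto floor
drop 3:j onto {0:i, 1:h, 2:m}
drop 4:m onto {3:j}
drop 5:l onto {4:m}
drop 6:i onto {3:j}
drop 7:i onto {6:i}
ground layer = {0:i, 1:h, 2:m}
drop-orders for the pieces not yet dropped (sum over which currently-grounded one goes next):
  1 to go: {5} 1  {7} 1
  2 to go: {4,5} 1  {5,7} 2  {6,7} 1
  3 to go: {4,5,7} 3  {5,6,7} 3
  4 to go: {4,5,6,7} 6
  5 to go: {3,4,5,6,7} 6
  6 to go: {0,3,4,5,6,7} 6  {1,3,4,5,6,7} 6  {2,3,4,5,6,7} 6
  if 0:i drops first: 12 orders
  if 1:h drops first: 12 orders
  if 2:m drops first: 12 orders
heap linearizations: 36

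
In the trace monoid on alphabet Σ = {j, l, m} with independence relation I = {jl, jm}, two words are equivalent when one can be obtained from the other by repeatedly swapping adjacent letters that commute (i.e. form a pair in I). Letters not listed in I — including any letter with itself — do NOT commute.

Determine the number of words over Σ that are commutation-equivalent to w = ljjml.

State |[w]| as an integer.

10

0(l) covers ∅
1(j) covers ∅
2(j) covers 1:j
3(m) covers 0:l
4(l) covers 3:m
floor of heap: 0:l, 1:j
completions by unplaced set U, small U first (add the entries for U minus each lowest piece of U):
  |U|=1: {2}:1  {4}:1
  |U|=2: {1,2}:1  {2,4}:2  {3,4}:1
  |U|=3: {0,3,4}:1  {1,2,4}:3  {2,3,4}:3
  start at 0(l): 6
  start at 1(j): 4
sum over floor = 10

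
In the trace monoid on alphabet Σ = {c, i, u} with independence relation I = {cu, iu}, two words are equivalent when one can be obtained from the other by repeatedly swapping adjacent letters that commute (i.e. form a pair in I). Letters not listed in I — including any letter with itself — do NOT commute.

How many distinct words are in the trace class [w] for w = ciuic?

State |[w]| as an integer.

piece 0:c — minimal
piece 1:i rests on {0:c}
piece 2:u — minimal
piece 3:i rests on {1:i}
piece 4:c rests on {3:i}
minimal pieces: {0:c, 2:u}
ways to finish when only these pieces remain (= sum over removing one remaining piece with nothing left below it):
  1 left: {2}→1  {4}→1
  2 left: {2,4}→2  {3,4}→1
  3 left: {1,3,4}→1  {2,3,4}→3
  placing 0:c first → 4 extensions
  placing 2:u first → 1 extensions
total linear extensions = 5

5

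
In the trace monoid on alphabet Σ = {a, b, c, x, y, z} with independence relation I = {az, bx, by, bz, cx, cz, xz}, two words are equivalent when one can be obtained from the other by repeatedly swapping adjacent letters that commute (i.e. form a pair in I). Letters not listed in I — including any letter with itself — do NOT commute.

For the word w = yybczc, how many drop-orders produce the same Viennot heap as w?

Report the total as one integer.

0(y) covers ∅
1(y) covers 0:y
2(b) covers ∅
3(c) covers 1:y, 2:b
4(z) covers 1:y
5(c) covers 3:c
floor of heap: 0:y, 2:b
completions by unplaced set U, small U first (add the entries for U minus each lowest piece of U):
  |U|=1: {4}:1  {5}:1
  |U|=2: {3,5}:1  {4,5}:2
  |U|=3: {2,3,5}:1  {3,4,5}:3
  |U|=4: {1,3,4,5}:3  {2,3,4,5}:4
  start at 0(y): 7
  start at 2(b): 3
sum over floor = 10

10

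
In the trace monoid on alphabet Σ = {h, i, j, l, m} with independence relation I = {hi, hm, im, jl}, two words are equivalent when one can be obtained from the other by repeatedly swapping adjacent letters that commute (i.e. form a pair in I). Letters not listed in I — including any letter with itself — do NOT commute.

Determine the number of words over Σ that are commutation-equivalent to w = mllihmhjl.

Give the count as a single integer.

piece 0:m — minimal
piece 1:l rests on {0:m}
piece 2:l rests on {1:l}
piece 3:i rests on {2:l}
piece 4:h rests on {2:l}
piece 5:m rests on {2:l}
piece 6:h rests on {4:h}
piece 7:j rests on {3:i, 5:m, 6:h}
piece 8:l rests on {3:i, 5:m, 6:h}
minimal pieces: {0:m}
ways to finish when only these pieces remain (= sum over removing one remaining piece with nothing left below it):
  1 left: {7}→1  {8}→1
  2 left: {7,8}→2
  3 left: {3,7,8}→2  {5,7,8}→2  {6,7,8}→2
  4 left: {3,5,7,8}→4  {3,6,7,8}→4  {4,6,7,8}→2  {5,6,7,8}→4
  5 left: {3,4,6,7,8}→6  {3,5,6,7,8}→12  {4,5,6,7,8}→6
  6 left: {3,4,5,6,7,8}→24
  7 left: {2,3,4,5,6,7,8}→24
  placing 0:m first → 24 extensions

24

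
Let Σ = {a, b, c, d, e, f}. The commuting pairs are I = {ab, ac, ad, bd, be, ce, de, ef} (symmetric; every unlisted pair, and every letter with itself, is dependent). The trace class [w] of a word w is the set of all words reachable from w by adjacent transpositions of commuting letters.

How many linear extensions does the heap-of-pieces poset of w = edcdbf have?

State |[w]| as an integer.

12

piece 0:e — minimal
piece 1:d — minimal
piece 2:c rests on {1:d}
piece 3:d rests on {2:c}
piece 4:b rests on {2:c}
piece 5:f rests on {3:d, 4:b}
minimal pieces: {0:e, 1:d}
ways to finish when only these pieces remain (= sum over removing one remaining piece with nothing left below it):
  1 left: {0}→1  {5}→1
  2 left: {0,5}→2  {3,5}→1  {4,5}→1
  3 left: {0,3,5}→3  {0,4,5}→3  {3,4,5}→2
  4 left: {0,3,4,5}→8  {2,3,4,5}→2
  placing 0:e first → 2 extensions
  placing 1:d first → 10 extensions
total linear extensions = 12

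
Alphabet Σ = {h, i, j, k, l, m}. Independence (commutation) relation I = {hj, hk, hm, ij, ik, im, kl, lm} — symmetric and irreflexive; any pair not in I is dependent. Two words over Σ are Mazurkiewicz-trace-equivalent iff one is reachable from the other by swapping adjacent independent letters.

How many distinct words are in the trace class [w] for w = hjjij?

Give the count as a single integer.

10

piece 0:h — minimal
piece 1:j — minimal
piece 2:j rests on {1:j}
piece 3:i rests on {0:h}
piece 4:j rests on {2:j}
minimal pieces: {0:h, 1:j}
ways to finish when only these pieces remain (= sum over removing one remaining piece with nothing left below it):
  1 left: {3}→1  {4}→1
  2 left: {0,3}→1  {2,4}→1  {3,4}→2
  3 left: {0,3,4}→3  {1,2,4}→1  {2,3,4}→3
  placing 0:h first → 4 extensions
  placing 1:j first → 6 extensions
total linear extensions = 10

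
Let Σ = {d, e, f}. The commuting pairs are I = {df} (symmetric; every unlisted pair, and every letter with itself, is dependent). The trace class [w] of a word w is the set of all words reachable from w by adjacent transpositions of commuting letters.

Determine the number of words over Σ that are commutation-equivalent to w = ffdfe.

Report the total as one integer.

4

piece 0:f — minimal
piece 1:f rests on {0:f}
piece 2:d — minimal
piece 3:f rests on {1:f}
piece 4:e rests on {2:d, 3:f}
minimal pieces: {0:f, 2:d}
ways to finish when only these pieces remain (= sum over removing one remaining piece with nothing left below it):
  1 left: {4}→1
  2 left: {2,4}→1  {3,4}→1
  3 left: {1,3,4}→1  {2,3,4}→2
  placing 0:f first → 3 extensions
  placing 2:d first → 1 extensions
total linear extensions = 4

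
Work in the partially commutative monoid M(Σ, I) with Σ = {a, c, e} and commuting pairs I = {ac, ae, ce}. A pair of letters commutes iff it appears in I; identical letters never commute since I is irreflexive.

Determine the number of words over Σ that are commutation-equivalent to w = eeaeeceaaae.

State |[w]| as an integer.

piece 0:e — minimal
piece 1:e rests on {0:e}
piece 2:a — minimal
piece 3:e rests on {1:e}
piece 4:e rests on {3:e}
piece 5:c — minimal
piece 6:e rests on {4:e}
piece 7:a rests on {2:a}
piece 8:a rests on {7:a}
piece 9:a rests on {8:a}
piece 10:e rests on {6:e}
minimal pieces: {0:e, 2:a, 5:c}
ways to finish when only these pieces remain (= sum over removing one remaining piece with nothing left below it):
  1 left: {5}→1  {9}→1  {10}→1
  2 left: {5,9}→2  {5,10}→2  {6,10}→1  {8,9}→1  {9,10}→2
  3 left: {4,6,10}→1  {5,6,10}→3  {5,8,9}→3  {5,9,10}→6  {6,9,10}→3  {7,8,9}→1  {8,9,10}→3
  4 left: {2,7,8,9}→1  {3,4,6,10}→1  {4,5,6,10}→4  {4,6,9,10}→4  {5,6,9,10}→12  {5,7,8,9}→4  {5,8,9,10}→12  {6,8,9,10}→6  {7,8,9,10}→4
  5 left: {1,3,4,6,10}→1  {2,5,7,8,9}→5  {2,7,8,9,10}→5  {3,4,5,6,10}→5  {3,4,6,9,10}→5  {4,5,6,9,10}→20  {4,6,8,9,10}→10  {5,6,8,9,10}→30  {5,7,8,9,10}→20  {6,7,8,9,10}→10
  6 left: {0,1,3,4,6,10}→1  {1,3,4,5,6,10}→6  {1,3,4,6,9,10}→6  {2,5,7,8,9,10}→30  {2,6,7,8,9,10}→15  {3,4,5,6,9,10}→30  {3,4,6,8,9,10}→15  {4,5,6,8,9,10}→60  {4,6,7,8,9,10}→20  {5,6,7,8,9,10}→60
  7 left: {0,1,3,4,5,6,10}→7  {0,1,3,4,6,9,10}→7  {1,3,4,5,6,9,10}→42  {1,3,4,6,8,9,10}→21  {2,4,6,7,8,9,10}→35  {2,5,6,7,8,9,10}→105  {3,4,5,6,8,9,10}→105  {3,4,6,7,8,9,10}→35  {4,5,6,7,8,9,10}→140
  8 left: {0,1,3,4,5,6,9,10}→56  {0,1,3,4,6,8,9,10}→28  {1,3,4,5,6,8,9,10}→168  {1,3,4,6,7,8,9,10}→56  {2,3,4,6,7,8,9,10}→70  {2,4,5,6,7,8,9,10}→280  {3,4,5,6,7,8,9,10}→280
  9 left: {0,1,3,4,5,6,8,9,10}→252  {0,1,3,4,6,7,8,9,10}→84  {1,2,3,4,6,7,8,9,10}→126  {1,3,4,5,6,7,8,9,10}→504  {2,3,4,5,6,7,8,9,10}→630
  placing 0:e first → 1260 extensions
  placing 2:a first → 840 extensions
  placing 5:c first → 210 extensions
total linear extensions = 2310

2310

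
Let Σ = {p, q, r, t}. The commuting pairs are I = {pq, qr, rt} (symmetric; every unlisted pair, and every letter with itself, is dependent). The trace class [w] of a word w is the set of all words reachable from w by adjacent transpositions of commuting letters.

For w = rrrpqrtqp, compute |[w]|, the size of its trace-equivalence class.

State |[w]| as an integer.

27

drop 0:r onto floor
drop 1:r onto {0:r}
drop 2:r onto {1:r}
drop 3:p onto {2:r}
drop 4:q onto floor
drop 5:r onto {3:p}
drop 6:t onto {3:p, 4:q}
drop 7:q onto {6:t}
drop 8:p onto {5:r, 6:t}
ground layer = {0:r, 4:q}
drop-orders for the pieces not yet dropped (sum over which currently-grounded one goes next):
  1 to go: {7} 1  {8} 1
  2 to go: {5,8} 1  {7,8} 2
  3 to go: {5,7,8} 3  {6,7,8} 2
  4 to go: {4,6,7,8} 2  {5,6,7,8} 5
  5 to go: {3,5,6,7,8} 5  {4,5,6,7,8} 7
  6 to go: {2,3,5,6,7,8} 5  {3,4,5,6,7,8} 12
  7 to go: {1,2,3,5,6,7,8} 5  {2,3,4,5,6,7,8} 17
  if 0:r drops first: 22 orders
  if 4:q drops first: 5 orders
heap linearizations: 27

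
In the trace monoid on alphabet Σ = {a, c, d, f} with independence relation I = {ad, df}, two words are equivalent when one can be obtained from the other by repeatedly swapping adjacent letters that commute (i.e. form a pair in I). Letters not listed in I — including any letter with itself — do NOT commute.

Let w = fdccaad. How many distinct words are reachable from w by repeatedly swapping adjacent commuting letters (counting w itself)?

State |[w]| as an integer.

#0=f has no predecessor
#1=d has no predecessor
#2=c depends on [0:f, 1:d]
#3=c depends on [2:c]
#4=a depends on [3:c]
#5=a depends on [4:a]
#6=d depends on [3:c]
sources: [0:f, 1:d]
N(rest) = Σ N(rest − s) over sources s of rest; N(one piece) = 1:
  size 1 → [5]=1  [6]=1
  size 2 → [4,5]=1  [5,6]=2
  size 3 → [4,5,6]=3
  size 4 → [3,4,5,6]=3
  size 5 → [2,3,4,5,6]=3
  first=0(f) contributes 3
  first=1(d) contributes 3
|[w]| = 6

6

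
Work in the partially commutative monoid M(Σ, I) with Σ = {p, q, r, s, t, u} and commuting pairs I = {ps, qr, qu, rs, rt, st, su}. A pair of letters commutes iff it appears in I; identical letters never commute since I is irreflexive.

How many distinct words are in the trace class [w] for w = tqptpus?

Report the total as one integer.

5

0(t) covers ∅
1(q) covers 0:t
2(p) covers 1:q
3(t) covers 2:p
4(p) covers 3:t
5(u) covers 4:p
6(s) covers 1:q
floor of heap: 0:t
completions by unplaced set U, small U first (add the entries for U minus each lowest piece of U):
  |U|=1: {5}:1  {6}:1
  |U|=2: {4,5}:1  {5,6}:2
  |U|=3: {3,4,5}:1  {4,5,6}:3
  |U|=4: {2,3,4,5}:1  {3,4,5,6}:4
  |U|=5: {2,3,4,5,6}:5
  start at 0(t): 5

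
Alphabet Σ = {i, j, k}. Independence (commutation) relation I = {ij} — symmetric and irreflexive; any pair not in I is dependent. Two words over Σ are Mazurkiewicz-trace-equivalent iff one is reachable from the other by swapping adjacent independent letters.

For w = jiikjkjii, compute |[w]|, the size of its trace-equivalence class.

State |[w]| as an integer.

#0=j has no predecessor
#1=i has no predecessor
#2=i depends on [1:i]
#3=k depends on [0:j, 2:i]
#4=j depends on [3:k]
#5=k depends on [4:j]
#6=j depends on [5:k]
#7=i depends on [5:k]
#8=i depends on [7:i]
sources: [0:j, 1:i]
N(rest) = Σ N(rest − s) over sources s of rest; N(one piece) = 1:
  size 1 → [6]=1  [8]=1
  size 2 → [6,8]=2  [7,8]=1
  size 3 → [6,7,8]=3
  size 4 → [5,6,7,8]=3
  size 5 → [4,5,6,7,8]=3
  size 6 → [3,4,5,6,7,8]=3
  size 7 → [0,3,4,5,6,7,8]=3  [2,3,4,5,6,7,8]=3
  first=0(j) contributes 3
  first=1(i) contributes 6
|[w]| = 9

9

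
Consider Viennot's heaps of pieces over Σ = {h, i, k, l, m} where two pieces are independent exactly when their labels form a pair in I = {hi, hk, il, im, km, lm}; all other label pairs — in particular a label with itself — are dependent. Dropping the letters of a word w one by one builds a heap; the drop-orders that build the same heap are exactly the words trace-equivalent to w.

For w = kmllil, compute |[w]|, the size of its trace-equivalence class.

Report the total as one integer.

24

piece 0:k — minimal
piece 1:m — minimal
piece 2:l rests on {0:k}
piece 3:l rests on {2:l}
piece 4:i rests on {0:k}
piece 5:l rests on {3:l}
minimal pieces: {0:k, 1:m}
ways to finish when only these pieces remain (= sum over removing one remaining piece with nothing left below it):
  1 left: {1}→1  {4}→1  {5}→1
  2 left: {1,4}→2  {1,5}→2  {3,5}→1  {4,5}→2
  3 left: {1,3,5}→3  {1,4,5}→6  {2,3,5}→1  {3,4,5}→3
  4 left: {1,2,3,5}→4  {1,3,4,5}→12  {2,3,4,5}→4
  placing 0:k first → 20 extensions
  placing 1:m first → 4 extensions
total linear extensions = 24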